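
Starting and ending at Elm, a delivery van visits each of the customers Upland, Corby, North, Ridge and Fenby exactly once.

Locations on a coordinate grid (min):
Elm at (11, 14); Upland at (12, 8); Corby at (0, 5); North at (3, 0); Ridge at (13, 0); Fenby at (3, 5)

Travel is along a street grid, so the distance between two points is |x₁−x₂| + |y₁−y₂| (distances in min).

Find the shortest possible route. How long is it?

Minimum total distance: 54 min.

There are 60 distinct closed tours to check (reversals are equivalent).
Elm-Upland-Corby-North-Ridge-Fenby-Elm: 7+15+8+10+15+17 = 72
Elm-Upland-Corby-North-Fenby-Ridge-Elm: 7+15+8+5+15+16 = 66
Elm-Upland-Corby-Ridge-North-Fenby-Elm: 7+15+18+10+5+17 = 72
Elm-Upland-Corby-Ridge-Fenby-North-Elm: 7+15+18+15+5+22 = 82
Elm-Upland-Corby-Fenby-North-Ridge-Elm: 7+15+3+5+10+16 = 56
Elm-Upland-Corby-Fenby-Ridge-North-Elm: 7+15+3+15+10+22 = 72
Elm-Upland-North-Corby-Ridge-Fenby-Elm: 7+17+8+18+15+17 = 82
Elm-Upland-North-Corby-Fenby-Ridge-Elm: 7+17+8+3+15+16 = 66
Elm-Upland-North-Ridge-Corby-Fenby-Elm: 7+17+10+18+3+17 = 72
Elm-Upland-North-Ridge-Fenby-Corby-Elm: 7+17+10+15+3+20 = 72
Elm-Upland-North-Fenby-Corby-Ridge-Elm: 7+17+5+3+18+16 = 66
Elm-Upland-North-Fenby-Ridge-Corby-Elm: 7+17+5+15+18+20 = 82
Elm-Upland-Ridge-Corby-North-Fenby-Elm: 7+9+18+8+5+17 = 64
Elm-Upland-Ridge-Corby-Fenby-North-Elm: 7+9+18+3+5+22 = 64
… (46 more)
Elm-Upland-Ridge-North-Corby-Fenby-Elm: 7+9+10+8+3+17 = 54  ← best
The minimum is 54.
One optimal route: Elm → Upland → Ridge → North → Corby → Fenby → Elm (or its reverse).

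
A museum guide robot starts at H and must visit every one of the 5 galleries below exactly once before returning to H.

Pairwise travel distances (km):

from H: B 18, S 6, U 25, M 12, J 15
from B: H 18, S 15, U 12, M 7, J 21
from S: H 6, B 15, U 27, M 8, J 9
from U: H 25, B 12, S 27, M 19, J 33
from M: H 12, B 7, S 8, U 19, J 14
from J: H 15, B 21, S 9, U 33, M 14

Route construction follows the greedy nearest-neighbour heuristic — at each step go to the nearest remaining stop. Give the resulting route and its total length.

From H: distances to unvisited — S=6, M=12, J=15, B=18, U=25. Nearest is S (6).
From S: distances to unvisited — M=8, J=9, B=15, U=27. Nearest is M (8).
From M: distances to unvisited — B=7, J=14, U=19. Nearest is B (7).
From B: distances to unvisited — U=12, J=21. Nearest is U (12).
From U: distances to unvisited — J=33. Nearest is J (33).
Return J→H: 15.
Total = 6 + 8 + 7 + 12 + 33 + 15 = 81.

81 km along H → S → M → B → U → J → H.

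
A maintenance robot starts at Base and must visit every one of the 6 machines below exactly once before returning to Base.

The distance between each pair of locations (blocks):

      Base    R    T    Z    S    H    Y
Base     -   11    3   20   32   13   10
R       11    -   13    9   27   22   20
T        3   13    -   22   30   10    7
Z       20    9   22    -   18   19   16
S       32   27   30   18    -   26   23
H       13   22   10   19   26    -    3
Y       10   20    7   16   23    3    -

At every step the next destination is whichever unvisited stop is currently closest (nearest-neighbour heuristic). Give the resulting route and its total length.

Base → [T:3 / Y:10 / R:11 / H:13 / Z:20 / S:32] → T (3)
T → [Y:7 / H:10 / R:13 / Z:22 / S:30] → Y (7)
Y → [H:3 / Z:16 / R:20 / S:23] → H (3)
H → [Z:19 / R:22 / S:26] → Z (19)
Z → [R:9 / S:18] → R (9)
R → [S:27] → S (27)
Return S→Base: 32.
Total = 3 + 7 + 3 + 19 + 9 + 27 + 32 = 100.

Total distance 100 blocks via the nearest-neighbour route Base → T → Y → H → Z → R → S → Base.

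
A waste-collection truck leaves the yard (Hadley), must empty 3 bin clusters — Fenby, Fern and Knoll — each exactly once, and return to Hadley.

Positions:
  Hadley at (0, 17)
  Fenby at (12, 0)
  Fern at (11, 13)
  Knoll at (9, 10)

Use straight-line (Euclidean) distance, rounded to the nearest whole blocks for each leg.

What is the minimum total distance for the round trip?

With 3 stops there are 3!/2 = 3 distinct round trips (a route and its reverse cost the same).
Hadley-Fenby-Fern-Knoll-Hadley: 21+13+4+11 = 49
Hadley-Fenby-Knoll-Fern-Hadley: 21+10+4+12 = 47
Hadley-Fern-Fenby-Knoll-Hadley: 12+13+10+11 = 46
The minimum is 46.
One optimal route: Hadley → Fern → Fenby → Knoll → Hadley (or its reverse).

46 blocks — the shortest possible round trip.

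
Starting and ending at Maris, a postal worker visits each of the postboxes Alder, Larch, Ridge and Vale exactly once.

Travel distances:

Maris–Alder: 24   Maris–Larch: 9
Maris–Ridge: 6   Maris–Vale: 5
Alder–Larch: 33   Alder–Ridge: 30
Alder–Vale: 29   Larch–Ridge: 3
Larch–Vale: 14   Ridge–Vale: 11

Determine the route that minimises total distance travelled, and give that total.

Minimum total distance: 76.

There are 12 distinct closed tours to check (reversals are equivalent).
Maris → Alder → Larch → Ridge → Vale → Maris: 24+33+3+11+5 = 76
Maris → Alder → Larch → Vale → Ridge → Maris: 24+33+14+11+6 = 88
Maris → Alder → Ridge → Larch → Vale → Maris: 24+30+3+14+5 = 76
Maris → Alder → Ridge → Vale → Larch → Maris: 24+30+11+14+9 = 88
Maris → Alder → Vale → Larch → Ridge → Maris: 24+29+14+3+6 = 76
Maris → Alder → Vale → Ridge → Larch → Maris: 24+29+11+3+9 = 76
Maris → Larch → Alder → Ridge → Vale → Maris: 9+33+30+11+5 = 88
Maris → Larch → Alder → Vale → Ridge → Maris: 9+33+29+11+6 = 88
Maris → Larch → Ridge → Alder → Vale → Maris: 9+3+30+29+5 = 76
Maris → Larch → Vale → Alder → Ridge → Maris: 9+14+29+30+6 = 88
Maris → Ridge → Alder → Larch → Vale → Maris: 6+30+33+14+5 = 88
Maris → Ridge → Larch → Alder → Vale → Maris: 6+3+33+29+5 = 76
The minimum is 76.
One optimal route: Maris → Alder → Larch → Ridge → Vale → Maris (or its reverse).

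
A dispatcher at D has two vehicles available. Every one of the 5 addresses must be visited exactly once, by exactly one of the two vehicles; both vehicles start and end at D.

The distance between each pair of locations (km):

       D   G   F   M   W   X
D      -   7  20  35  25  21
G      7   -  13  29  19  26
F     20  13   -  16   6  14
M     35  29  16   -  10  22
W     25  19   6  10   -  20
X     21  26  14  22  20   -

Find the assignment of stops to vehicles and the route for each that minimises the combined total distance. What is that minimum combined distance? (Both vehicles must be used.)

Check every non-empty split of the stops between the two vehicles; for each half take its own optimal tour:
  {G} + {F, M, W, X}: 14 + 79 = 93
  {F} + {G, M, W, X}: 40 + 79 = 119
  {G, F} + {M, W, X}: 40 + 78 = 118
  {M} + {G, F, W, X}: 70 + 67 = 137
  {G, M} + {F, W, X}: 71 + 66 = 137
  {F, M} + {G, W, X}: 71 + 67 = 138
  … (15 splits in total)
Best: vehicle 1 D → G → D = 14; vehicle 2 D → F → W → M → X → D = 79; combined 93.

93 km — the smallest possible combined total.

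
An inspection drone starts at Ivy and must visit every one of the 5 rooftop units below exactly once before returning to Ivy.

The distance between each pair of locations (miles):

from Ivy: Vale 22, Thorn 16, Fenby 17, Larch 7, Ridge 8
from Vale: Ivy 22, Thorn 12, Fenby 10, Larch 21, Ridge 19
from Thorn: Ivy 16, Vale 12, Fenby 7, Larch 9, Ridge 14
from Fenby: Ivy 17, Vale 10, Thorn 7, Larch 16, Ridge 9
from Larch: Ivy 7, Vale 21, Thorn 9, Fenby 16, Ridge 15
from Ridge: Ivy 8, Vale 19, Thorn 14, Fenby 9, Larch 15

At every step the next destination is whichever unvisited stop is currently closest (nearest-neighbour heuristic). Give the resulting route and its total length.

At Ivy the remaining stops are Larch 7, Ridge 8, Thorn 16, Fenby 17, Vale 22; go to Larch.
At Larch the remaining stops are Thorn 9, Ridge 15, Fenby 16, Vale 21; go to Thorn.
At Thorn the remaining stops are Fenby 7, Vale 12, Ridge 14; go to Fenby.
At Fenby the remaining stops are Ridge 9, Vale 10; go to Ridge.
At Ridge the remaining stops are Vale 19; go to Vale.
Return Vale→Ivy: 22.
Total = 7 + 9 + 7 + 9 + 19 + 22 = 73.

73 miles along Ivy → Larch → Thorn → Fenby → Ridge → Vale → Ivy.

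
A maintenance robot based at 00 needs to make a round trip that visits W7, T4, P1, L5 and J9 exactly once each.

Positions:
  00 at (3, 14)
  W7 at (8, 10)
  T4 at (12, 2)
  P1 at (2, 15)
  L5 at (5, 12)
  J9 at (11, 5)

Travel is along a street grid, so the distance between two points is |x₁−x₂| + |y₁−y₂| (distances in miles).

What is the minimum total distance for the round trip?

00 - W7 - T4 - P1 - L5 - J9 - 00: 9+12+23+6+13+17 = 80
00 - W7 - T4 - P1 - J9 - L5 - 00: 9+12+23+19+13+4 = 80
00 - W7 - T4 - L5 - P1 - J9 - 00: 9+12+17+6+19+17 = 80
00 - W7 - T4 - L5 - J9 - P1 - 00: 9+12+17+13+19+2 = 72
00 - W7 - T4 - J9 - P1 - L5 - 00: 9+12+4+19+6+4 = 54
00 - W7 - T4 - J9 - L5 - P1 - 00: 9+12+4+13+6+2 = 46
00 - W7 - P1 - T4 - L5 - J9 - 00: 9+11+23+17+13+17 = 90
00 - W7 - P1 - T4 - J9 - L5 - 00: 9+11+23+4+13+4 = 64
00 - W7 - P1 - L5 - T4 - J9 - 00: 9+11+6+17+4+17 = 64
00 - W7 - P1 - L5 - J9 - T4 - 00: 9+11+6+13+4+21 = 64
00 - W7 - P1 - J9 - T4 - L5 - 00: 9+11+19+4+17+4 = 64
00 - W7 - P1 - J9 - L5 - T4 - 00: 9+11+19+13+17+21 = 90
00 - W7 - L5 - T4 - P1 - J9 - 00: 9+5+17+23+19+17 = 90
00 - W7 - L5 - T4 - J9 - P1 - 00: 9+5+17+4+19+2 = 56
… (46 more)
The minimum is 46.
One optimal route: 00 → W7 → T4 → J9 → L5 → P1 → 00 (or its reverse).

Shortest round trip = 46 miles.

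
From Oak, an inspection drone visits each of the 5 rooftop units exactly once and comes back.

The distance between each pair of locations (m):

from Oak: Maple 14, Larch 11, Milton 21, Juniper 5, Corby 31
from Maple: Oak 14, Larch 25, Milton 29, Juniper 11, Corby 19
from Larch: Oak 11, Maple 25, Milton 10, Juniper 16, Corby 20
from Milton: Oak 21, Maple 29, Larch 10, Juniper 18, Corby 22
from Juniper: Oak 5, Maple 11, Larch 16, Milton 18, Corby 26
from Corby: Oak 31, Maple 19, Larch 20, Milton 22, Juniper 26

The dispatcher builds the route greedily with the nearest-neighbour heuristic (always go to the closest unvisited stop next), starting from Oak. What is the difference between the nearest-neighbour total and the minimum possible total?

Excess over optimum: 8 m.

From Oak: Juniper=5, Larch=11, Maple=14, Milton=21, Corby=31 → choose Juniper (5).
From Juniper: Maple=11, Larch=16, Milton=18, Corby=26 → choose Maple (11).
From Maple: Corby=19, Larch=25, Milton=29 → choose Corby (19).
From Corby: Larch=20, Milton=22 → choose Larch (20).
From Larch: Milton=10 → choose Milton (10).
NN route Oak → Juniper → Maple → Corby → Larch → Milton → Oak costs 86.
Optimal: Oak → Larch → Milton → Corby → Maple → Juniper → Oak costs 78 (by enumerating all 60 distinct tours).
Excess = 86 − 78 = 8.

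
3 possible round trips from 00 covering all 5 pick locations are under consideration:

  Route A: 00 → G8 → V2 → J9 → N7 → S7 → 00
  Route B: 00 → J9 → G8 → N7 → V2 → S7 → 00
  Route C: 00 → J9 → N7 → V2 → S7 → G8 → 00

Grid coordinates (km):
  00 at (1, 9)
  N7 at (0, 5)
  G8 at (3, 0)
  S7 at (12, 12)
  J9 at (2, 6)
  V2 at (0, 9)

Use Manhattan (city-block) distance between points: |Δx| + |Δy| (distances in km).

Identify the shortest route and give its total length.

Route A: 11 + 12 + 5 + 3 + 19 + 14 = 64
Route B: 4 + 7 + 8 + 4 + 15 + 14 = 52
Route C: 4 + 3 + 4 + 15 + 21 + 11 = 58

52 km — Route B is the shortest.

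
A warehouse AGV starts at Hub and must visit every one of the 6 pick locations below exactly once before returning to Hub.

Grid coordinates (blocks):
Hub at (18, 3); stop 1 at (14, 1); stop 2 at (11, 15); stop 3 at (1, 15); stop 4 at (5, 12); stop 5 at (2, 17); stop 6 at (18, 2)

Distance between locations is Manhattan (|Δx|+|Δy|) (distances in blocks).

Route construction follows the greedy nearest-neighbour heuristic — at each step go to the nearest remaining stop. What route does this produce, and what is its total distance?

Nearest-neighbour total = 72 blocks; route Hub → stop 6 → stop 1 → stop 2 → stop 4 → stop 3 → stop 5 → Hub.

From Hub: distances to unvisited — stop 6=1, stop 1=6, stop 2=19, stop 4=22, stop 3=29, stop 5=30. Nearest is stop 6 (1).
From stop 6: distances to unvisited — stop 1=5, stop 2=20, stop 4=23, stop 3=30, stop 5=31. Nearest is stop 1 (5).
From stop 1: distances to unvisited — stop 2=17, stop 4=20, stop 3=27, stop 5=28. Nearest is stop 2 (17).
From stop 2: distances to unvisited — stop 4=9, stop 3=10, stop 5=11. Nearest is stop 4 (9).
From stop 4: distances to unvisited — stop 3=7, stop 5=8. Nearest is stop 3 (7).
From stop 3: distances to unvisited — stop 5=3. Nearest is stop 5 (3).
Return stop 5→Hub: 30.
Total = 1 + 5 + 17 + 9 + 7 + 3 + 30 = 72.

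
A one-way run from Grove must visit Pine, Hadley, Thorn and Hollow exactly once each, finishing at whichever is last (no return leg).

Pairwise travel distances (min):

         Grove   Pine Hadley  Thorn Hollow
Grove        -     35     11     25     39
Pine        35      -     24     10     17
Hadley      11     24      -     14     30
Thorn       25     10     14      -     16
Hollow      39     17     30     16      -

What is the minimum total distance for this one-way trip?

52 min — the minimum one-way total.

There are 4! = 24 possible orderings.
Grove → Pine → Hadley → Thorn → Hollow: 35+24+14+16 = 89
Grove → Pine → Hadley → Hollow → Thorn: 35+24+30+16 = 105
Grove → Pine → Thorn → Hadley → Hollow: 35+10+14+30 = 89
Grove → Pine → Thorn → Hollow → Hadley: 35+10+16+30 = 91
Grove → Pine → Hollow → Hadley → Thorn: 35+17+30+14 = 96
Grove → Pine → Hollow → Thorn → Hadley: 35+17+16+14 = 82
Grove → Hadley → Pine → Thorn → Hollow: 11+24+10+16 = 61
Grove → Hadley → Pine → Hollow → Thorn: 11+24+17+16 = 68
Grove → Hadley → Thorn → Pine → Hollow: 11+14+10+17 = 52
Grove → Hadley → Thorn → Hollow → Pine: 11+14+16+17 = 58
Grove → Hadley → Hollow → Pine → Thorn: 11+30+17+10 = 68
Grove → Hadley → Hollow → Thorn → Pine: 11+30+16+10 = 67
Grove → Thorn → Pine → Hadley → Hollow: 25+10+24+30 = 89
Grove → Thorn → Pine → Hollow → Hadley: 25+10+17+30 = 82
… (10 more)
The minimum is 52.
One shortest path: Grove → Hadley → Thorn → Pine → Hollow.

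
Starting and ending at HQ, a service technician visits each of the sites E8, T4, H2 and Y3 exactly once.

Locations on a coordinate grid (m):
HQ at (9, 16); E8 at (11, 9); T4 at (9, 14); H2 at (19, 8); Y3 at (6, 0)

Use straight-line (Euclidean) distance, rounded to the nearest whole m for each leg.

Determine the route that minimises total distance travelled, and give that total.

There are 12 distinct closed tours to check (reversals are equivalent).
HQ-E8-T4-H2-Y3-HQ: 7+5+12+15+16 = 55
HQ-E8-T4-Y3-H2-HQ: 7+5+14+15+13 = 54
HQ-E8-H2-T4-Y3-HQ: 7+8+12+14+16 = 57
HQ-E8-H2-Y3-T4-HQ: 7+8+15+14+2 = 46
HQ-E8-Y3-T4-H2-HQ: 7+10+14+12+13 = 56
HQ-E8-Y3-H2-T4-HQ: 7+10+15+12+2 = 46
HQ-T4-E8-H2-Y3-HQ: 2+5+8+15+16 = 46
HQ-T4-E8-Y3-H2-HQ: 2+5+10+15+13 = 45
HQ-T4-H2-E8-Y3-HQ: 2+12+8+10+16 = 48
HQ-T4-Y3-E8-H2-HQ: 2+14+10+8+13 = 47
HQ-H2-E8-T4-Y3-HQ: 13+8+5+14+16 = 56
HQ-H2-T4-E8-Y3-HQ: 13+12+5+10+16 = 56
The minimum is 45.
One optimal route: HQ → T4 → E8 → Y3 → H2 → HQ (or its reverse).

Shortest round trip = 45 m.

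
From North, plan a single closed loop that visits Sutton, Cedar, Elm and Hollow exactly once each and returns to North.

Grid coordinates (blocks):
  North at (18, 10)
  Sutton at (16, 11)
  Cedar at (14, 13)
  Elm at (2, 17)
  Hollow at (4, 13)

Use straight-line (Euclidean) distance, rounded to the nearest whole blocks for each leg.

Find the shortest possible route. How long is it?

There are 12 distinct closed tours to check (reversals are equivalent).
North→Sutton→Cedar→Elm→Hollow→North: 2+3+13+4+14 = 36
North→Sutton→Cedar→Hollow→Elm→North: 2+3+10+4+17 = 36
North→Sutton→Elm→Cedar→Hollow→North: 2+15+13+10+14 = 54
North→Sutton→Elm→Hollow→Cedar→North: 2+15+4+10+5 = 36
North→Sutton→Hollow→Cedar→Elm→North: 2+12+10+13+17 = 54
North→Sutton→Hollow→Elm→Cedar→North: 2+12+4+13+5 = 36
North→Cedar→Sutton→Elm→Hollow→North: 5+3+15+4+14 = 41
North→Cedar→Sutton→Hollow→Elm→North: 5+3+12+4+17 = 41
North→Cedar→Elm→Sutton→Hollow→North: 5+13+15+12+14 = 59
North→Cedar→Hollow→Sutton→Elm→North: 5+10+12+15+17 = 59
North→Elm→Sutton→Cedar→Hollow→North: 17+15+3+10+14 = 59
North→Elm→Cedar→Sutton→Hollow→North: 17+13+3+12+14 = 59
The minimum is 36.
One optimal route: North → Sutton → Cedar → Elm → Hollow → North (or its reverse).

Minimum total distance: 36 blocks.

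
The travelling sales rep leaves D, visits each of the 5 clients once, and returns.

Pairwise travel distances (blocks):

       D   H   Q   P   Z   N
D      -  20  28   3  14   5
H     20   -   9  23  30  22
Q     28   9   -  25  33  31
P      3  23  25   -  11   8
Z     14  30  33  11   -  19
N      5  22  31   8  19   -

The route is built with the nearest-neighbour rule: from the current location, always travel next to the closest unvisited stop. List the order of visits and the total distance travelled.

D → [P:3 / N:5 / Z:14 / H:20 / Q:28] → P (3)
P → [N:8 / Z:11 / H:23 / Q:25] → N (8)
N → [Z:19 / H:22 / Q:31] → Z (19)
Z → [H:30 / Q:33] → H (30)
H → [Q:9] → Q (9)
Return Q→D: 28.
Total = 3 + 8 + 19 + 30 + 9 + 28 = 97.

97 blocks along D → P → N → Z → H → Q → D.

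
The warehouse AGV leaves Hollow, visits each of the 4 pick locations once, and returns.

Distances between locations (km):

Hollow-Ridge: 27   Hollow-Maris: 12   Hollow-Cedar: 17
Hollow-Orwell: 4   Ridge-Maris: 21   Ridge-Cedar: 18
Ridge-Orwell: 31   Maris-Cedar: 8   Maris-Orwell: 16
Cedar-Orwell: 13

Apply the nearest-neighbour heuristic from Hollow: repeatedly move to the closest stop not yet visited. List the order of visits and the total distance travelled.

Nearest-neighbour total = 73 km; route Hollow → Orwell → Cedar → Maris → Ridge → Hollow.

From Hollow: distances to unvisited — Orwell=4, Maris=12, Cedar=17, Ridge=27. Nearest is Orwell (4).
From Orwell: distances to unvisited — Cedar=13, Maris=16, Ridge=31. Nearest is Cedar (13).
From Cedar: distances to unvisited — Maris=8, Ridge=18. Nearest is Maris (8).
From Maris: distances to unvisited — Ridge=21. Nearest is Ridge (21).
Return Ridge→Hollow: 27.
Total = 4 + 13 + 8 + 21 + 27 = 73.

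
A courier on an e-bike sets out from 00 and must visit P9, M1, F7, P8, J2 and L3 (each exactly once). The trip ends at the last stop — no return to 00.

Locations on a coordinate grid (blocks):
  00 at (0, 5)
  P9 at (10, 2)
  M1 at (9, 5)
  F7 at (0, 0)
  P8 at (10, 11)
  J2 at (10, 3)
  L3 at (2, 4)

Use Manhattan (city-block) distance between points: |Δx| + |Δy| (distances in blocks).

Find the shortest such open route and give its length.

There are 6! = 720 possible orderings.
00 → P9 → M1 → F7 → P8 → J2 → L3: 13+4+14+21+8+9 = 69
00 → P9 → M1 → F7 → P8 → L3 → J2: 13+4+14+21+15+9 = 76
00 → P9 → M1 → F7 → J2 → P8 → L3: 13+4+14+13+8+15 = 67
00 → P9 → M1 → F7 → J2 → L3 → P8: 13+4+14+13+9+15 = 68
00 → P9 → M1 → F7 → L3 → P8 → J2: 13+4+14+6+15+8 = 60
00 → P9 → M1 → F7 → L3 → J2 → P8: 13+4+14+6+9+8 = 54
00 → P9 → M1 → P8 → F7 → J2 → L3: 13+4+7+21+13+9 = 67
00 → P9 → M1 → P8 → F7 → L3 → J2: 13+4+7+21+6+9 = 60
… (712 more)
00 → F7 → L3 → P9 → J2 → M1 → P8: 5+6+10+1+3+7 = 32  ← best
The minimum is 32.
One shortest path: 00 → F7 → L3 → P9 → J2 → M1 → P8.

Minimum one-way distance = 32 blocks.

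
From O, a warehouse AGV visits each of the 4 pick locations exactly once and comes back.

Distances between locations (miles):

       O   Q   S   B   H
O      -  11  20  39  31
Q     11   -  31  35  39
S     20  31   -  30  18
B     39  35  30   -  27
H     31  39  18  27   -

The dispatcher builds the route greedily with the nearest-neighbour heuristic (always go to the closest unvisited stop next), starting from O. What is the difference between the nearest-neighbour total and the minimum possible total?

From O: Q=11, S=20, H=31, B=39 → choose Q (11).
From Q: S=31, B=35, H=39 → choose S (31).
From S: H=18, B=30 → choose H (18).
From H: B=27 → choose B (27).
NN route O → Q → S → H → B → O costs 126.
Optimal: O → Q → B → H → S → O costs 111 (by enumerating all 12 distinct tours).
Excess = 126 − 111 = 15.

15 miles longer than the optimal tour.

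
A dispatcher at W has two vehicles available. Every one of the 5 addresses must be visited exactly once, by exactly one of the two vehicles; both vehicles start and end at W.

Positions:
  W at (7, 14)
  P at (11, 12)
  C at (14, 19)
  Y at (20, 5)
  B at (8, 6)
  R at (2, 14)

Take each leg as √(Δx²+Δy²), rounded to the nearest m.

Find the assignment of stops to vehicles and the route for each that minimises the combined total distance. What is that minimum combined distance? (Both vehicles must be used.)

Minimum combined distance: 57 m.

There are 2^4 − 1 = 15 ways to divide the 5 stops into two non-empty groups. For each, the best each vehicle can do is its own shortest tour through its group:
  {P} + {C, Y, B, R}: 8 + 51 = 59
  {C} + {P, Y, B, R}: 18 + 42 = 60
  {P, C} + {Y, B, R}: 21 + 43 = 64
  {Y} + {P, C, B, R}: 32 + 39 = 71
  {P, Y} + {C, B, R}: 31 + 38 = 69
  {C, Y} + {P, B, R}: 40 + 26 = 66
  … (15 splits in total)
  {P, C, Y, B} + {R}: 47 + 10 = 57  ← best
Best: vehicle 1 W → P → C → Y → B → W = 47; vehicle 2 W → R → W = 10; combined 57.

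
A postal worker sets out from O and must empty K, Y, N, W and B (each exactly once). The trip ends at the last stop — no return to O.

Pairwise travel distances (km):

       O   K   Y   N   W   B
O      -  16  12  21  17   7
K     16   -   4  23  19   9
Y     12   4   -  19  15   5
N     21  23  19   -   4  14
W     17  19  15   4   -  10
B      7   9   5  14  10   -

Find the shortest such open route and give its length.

39 km — the minimum one-way total.

There are 5! = 120 possible orderings.
O → K → Y → N → W → B: 16+4+19+4+10 = 53
O → K → Y → N → B → W: 16+4+19+14+10 = 63
O → K → Y → W → N → B: 16+4+15+4+14 = 53
O → K → Y → W → B → N: 16+4+15+10+14 = 59
O → K → Y → B → N → W: 16+4+5+14+4 = 43
O → K → Y → B → W → N: 16+4+5+10+4 = 39
O → K → N → Y → W → B: 16+23+19+15+10 = 83
O → K → N → Y → B → W: 16+23+19+5+10 = 73
O → K → N → W → Y → B: 16+23+4+15+5 = 63
O → K → N → W → B → Y: 16+23+4+10+5 = 58
O → K → N → B → Y → W: 16+23+14+5+15 = 73
O → K → N → B → W → Y: 16+23+14+10+15 = 78
O → K → W → Y → N → B: 16+19+15+19+14 = 83
O → K → W → Y → B → N: 16+19+15+5+14 = 69
… (106 more)
The minimum is 39.
One shortest path: O → K → Y → B → W → N.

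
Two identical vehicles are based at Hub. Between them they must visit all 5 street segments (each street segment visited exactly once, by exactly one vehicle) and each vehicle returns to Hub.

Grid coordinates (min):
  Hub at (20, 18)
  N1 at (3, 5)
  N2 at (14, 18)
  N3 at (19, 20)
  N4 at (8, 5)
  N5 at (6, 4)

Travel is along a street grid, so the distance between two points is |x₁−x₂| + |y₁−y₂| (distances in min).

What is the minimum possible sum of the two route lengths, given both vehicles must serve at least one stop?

Check every non-empty split of the stops between the two vehicles; for each half take its own optimal tour:
  {N1} + {N2, N3, N4, N5}: 60 + 60 = 120
  {N2} + {N1, N3, N4, N5}: 12 + 66 = 78
  {N1, N2} + {N3, N4, N5}: 60 + 60 = 120
  {N3} + {N1, N2, N4, N5}: 6 + 62 = 68
  {N1, N3} + {N2, N4, N5}: 64 + 56 = 120
  {N2, N3} + {N1, N4, N5}: 16 + 62 = 78
  … (15 splits in total)
Best: vehicle 1 Hub → N3 → Hub = 6; vehicle 2 Hub → N1 → N5 → N4 → N2 → Hub = 62; combined 68.

Minimum combined distance: 68 min.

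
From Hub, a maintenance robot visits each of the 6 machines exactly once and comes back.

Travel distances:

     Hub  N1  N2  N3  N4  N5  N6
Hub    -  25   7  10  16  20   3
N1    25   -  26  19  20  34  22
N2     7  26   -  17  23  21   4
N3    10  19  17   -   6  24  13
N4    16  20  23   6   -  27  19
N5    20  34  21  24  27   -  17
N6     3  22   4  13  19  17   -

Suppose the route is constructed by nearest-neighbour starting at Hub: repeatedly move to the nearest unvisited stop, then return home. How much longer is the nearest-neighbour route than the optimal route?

Hub: N6=3, N2=7, N3=10, N4=16, N5=20, N1=25 ⇒ N6
N6: N2=4, N3=13, N5=17, N4=19, N1=22 ⇒ N2
N2: N3=17, N5=21, N4=23, N1=26 ⇒ N3
N3: N4=6, N1=19, N5=24 ⇒ N4
N4: N1=20, N5=27 ⇒ N1
N1: N5=34 ⇒ N5
NN route Hub → N6 → N2 → N3 → N4 → N1 → N5 → Hub costs 104.
Optimal: Hub → N2 → N6 → N5 → N1 → N4 → N3 → Hub costs 98 (by enumerating all 360 distinct tours).
Excess = 104 − 98 = 6.

6 longer than the optimal tour.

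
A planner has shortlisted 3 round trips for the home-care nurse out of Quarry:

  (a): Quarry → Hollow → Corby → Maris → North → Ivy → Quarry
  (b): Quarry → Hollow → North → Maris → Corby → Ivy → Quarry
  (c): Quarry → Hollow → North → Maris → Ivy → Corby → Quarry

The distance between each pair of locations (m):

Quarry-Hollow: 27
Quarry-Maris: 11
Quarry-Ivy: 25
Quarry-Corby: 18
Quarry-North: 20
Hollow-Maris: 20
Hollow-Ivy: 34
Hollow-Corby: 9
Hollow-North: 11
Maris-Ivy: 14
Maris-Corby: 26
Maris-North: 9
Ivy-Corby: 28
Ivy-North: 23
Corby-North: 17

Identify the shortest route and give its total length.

(a): 27 + 9 + 26 + 9 + 23 + 25 = 119
(b): 27 + 11 + 9 + 26 + 28 + 25 = 126
(c): 27 + 11 + 9 + 14 + 28 + 18 = 107

107 m — (c) is the shortest.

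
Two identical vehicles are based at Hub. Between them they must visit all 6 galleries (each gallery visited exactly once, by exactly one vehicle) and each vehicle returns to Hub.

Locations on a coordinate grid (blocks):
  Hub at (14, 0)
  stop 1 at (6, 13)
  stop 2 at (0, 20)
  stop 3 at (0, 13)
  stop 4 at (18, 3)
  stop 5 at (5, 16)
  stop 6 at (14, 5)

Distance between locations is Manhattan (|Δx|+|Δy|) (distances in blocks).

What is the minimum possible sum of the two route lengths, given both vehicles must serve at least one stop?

82 blocks — the smallest possible combined total.

There are 2^5 − 1 = 31 ways to divide the 6 stops into two non-empty groups. For each, the best each vehicle can do is its own shortest tour through its group:
  {stop 1} + {stop 2, stop 3, stop 4, stop 5, stop 6}: 42 + 76 = 118
  {stop 2} + {stop 1, stop 3, stop 4, stop 5, stop 6}: 68 + 68 = 136
  {stop 1, stop 2} + {stop 3, stop 4, stop 5, stop 6}: 68 + 68 = 136
  {stop 3} + {stop 1, stop 2, stop 4, stop 5, stop 6}: 54 + 76 = 130
  {stop 1, stop 3} + {stop 2, stop 4, stop 5, stop 6}: 54 + 76 = 130
  {stop 2, stop 3} + {stop 1, stop 4, stop 5, stop 6}: 68 + 58 = 126
  … (31 splits in total)
  {stop 4} + {stop 1, stop 2, stop 3, stop 5, stop 6}: 14 + 68 = 82  ← best
Best: vehicle 1 Hub → stop 4 → Hub = 14; vehicle 2 Hub → stop 1 → stop 3 → stop 2 → stop 5 → stop 6 → Hub = 68; combined 82.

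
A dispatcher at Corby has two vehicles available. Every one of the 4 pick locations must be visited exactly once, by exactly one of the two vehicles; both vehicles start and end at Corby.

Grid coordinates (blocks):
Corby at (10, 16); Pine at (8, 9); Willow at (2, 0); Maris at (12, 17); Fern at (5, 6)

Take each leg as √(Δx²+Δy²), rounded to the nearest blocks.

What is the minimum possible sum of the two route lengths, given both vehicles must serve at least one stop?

Try each way of splitting the stops between the two vehicles (each non-empty) and, for each split, find the best tour for each vehicle:
  {Pine} + {Willow, Maris, Fern}: 14 + 40 = 54
  {Willow} + {Pine, Maris, Fern}: 36 + 26 = 62
  {Pine, Willow} + {Maris, Fern}: 36 + 26 = 62
  {Maris} + {Pine, Willow, Fern}: 4 + 36 = 40
  {Pine, Maris} + {Willow, Fern}: 18 + 36 = 54
  {Willow, Maris} + {Pine, Fern}: 40 + 22 = 62
  … (7 splits in total)
Best: vehicle 1 Corby → Maris → Corby = 4; vehicle 2 Corby → Pine → Willow → Fern → Corby = 36; combined 40.

40 blocks — the smallest possible combined total.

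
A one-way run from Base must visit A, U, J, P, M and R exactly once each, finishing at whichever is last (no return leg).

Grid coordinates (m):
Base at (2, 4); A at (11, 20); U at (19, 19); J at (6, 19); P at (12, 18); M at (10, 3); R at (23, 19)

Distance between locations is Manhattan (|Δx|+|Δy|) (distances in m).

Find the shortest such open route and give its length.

There are 6! = 720 possible orderings.
Base→A→U→J→P→M→R: 25+9+13+7+17+29 = 100
Base→A→U→J→P→R→M: 25+9+13+7+12+29 = 95
Base→A→U→J→M→P→R: 25+9+13+20+17+12 = 96
Base→A→U→J→M→R→P: 25+9+13+20+29+12 = 108
Base→A→U→J→R→P→M: 25+9+13+17+12+17 = 93
Base→A→U→J→R→M→P: 25+9+13+17+29+17 = 110
Base→A→U→P→J→M→R: 25+9+8+7+20+29 = 98
Base→A→U→P→J→R→M: 25+9+8+7+17+29 = 95
… (712 more)
Base→M→J→A→P→U→R: 9+20+6+3+8+4 = 50  ← best
The minimum is 50.
One shortest path: Base → M → J → A → P → U → R.

Shortest open route: 50 m.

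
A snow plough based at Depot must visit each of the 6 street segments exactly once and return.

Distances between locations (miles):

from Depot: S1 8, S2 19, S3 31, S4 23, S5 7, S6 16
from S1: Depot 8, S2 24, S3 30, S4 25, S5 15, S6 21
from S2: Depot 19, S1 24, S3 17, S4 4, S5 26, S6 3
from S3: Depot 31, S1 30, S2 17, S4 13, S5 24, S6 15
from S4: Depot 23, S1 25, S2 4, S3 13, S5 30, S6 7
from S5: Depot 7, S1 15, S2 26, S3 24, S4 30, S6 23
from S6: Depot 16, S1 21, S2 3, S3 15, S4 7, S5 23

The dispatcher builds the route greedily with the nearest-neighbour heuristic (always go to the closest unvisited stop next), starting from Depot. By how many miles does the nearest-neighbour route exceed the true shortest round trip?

14 miles longer than the optimal tour.

Depot: S5=7, S1=8, S6=16, S2=19, S4=23, S3=31 ⇒ S5
S5: S1=15, S6=23, S3=24, S2=26, S4=30 ⇒ S1
S1: S6=21, S2=24, S4=25, S3=30 ⇒ S6
S6: S2=3, S4=7, S3=15 ⇒ S2
S2: S4=4, S3=17 ⇒ S4
S4: S3=13 ⇒ S3
NN route Depot → S5 → S1 → S6 → S2 → S4 → S3 → Depot costs 94.
Optimal: Depot → S1 → S6 → S2 → S4 → S3 → S5 → Depot costs 80 (by enumerating all 360 distinct tours).
Excess = 94 − 80 = 14.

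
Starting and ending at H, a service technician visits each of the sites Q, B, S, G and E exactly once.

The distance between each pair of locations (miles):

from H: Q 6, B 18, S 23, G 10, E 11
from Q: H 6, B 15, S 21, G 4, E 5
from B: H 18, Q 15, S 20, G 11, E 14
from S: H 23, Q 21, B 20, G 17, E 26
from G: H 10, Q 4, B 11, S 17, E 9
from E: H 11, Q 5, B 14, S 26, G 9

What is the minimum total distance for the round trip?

72 miles — the shortest possible round trip.

H→Q→B→S→G→E→H: 6+15+20+17+9+11 = 78
H→Q→B→S→E→G→H: 6+15+20+26+9+10 = 86
H→Q→B→G→S→E→H: 6+15+11+17+26+11 = 86
H→Q→B→G→E→S→H: 6+15+11+9+26+23 = 90
H→Q→B→E→S→G→H: 6+15+14+26+17+10 = 88
H→Q→B→E→G→S→H: 6+15+14+9+17+23 = 84
H→Q→S→B→G→E→H: 6+21+20+11+9+11 = 78
H→Q→S→B→E→G→H: 6+21+20+14+9+10 = 80
H→Q→S→G→B→E→H: 6+21+17+11+14+11 = 80
H→Q→S→G→E→B→H: 6+21+17+9+14+18 = 85
H→Q→S→E→B→G→H: 6+21+26+14+11+10 = 88
H→Q→S→E→G→B→H: 6+21+26+9+11+18 = 91
H→Q→G→B→S→E→H: 6+4+11+20+26+11 = 78
H→Q→G→B→E→S→H: 6+4+11+14+26+23 = 84
… (46 more)
H→Q→G→S→B→E→H: 6+4+17+20+14+11 = 72  ← best
The minimum is 72.
One optimal route: H → Q → G → S → B → E → H (or its reverse).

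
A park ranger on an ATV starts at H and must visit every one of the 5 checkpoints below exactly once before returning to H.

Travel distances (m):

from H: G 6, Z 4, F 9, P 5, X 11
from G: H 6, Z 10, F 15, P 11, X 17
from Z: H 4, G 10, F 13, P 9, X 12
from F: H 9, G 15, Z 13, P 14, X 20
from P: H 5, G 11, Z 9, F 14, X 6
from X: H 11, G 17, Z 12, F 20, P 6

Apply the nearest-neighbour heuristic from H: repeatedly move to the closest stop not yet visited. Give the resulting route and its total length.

Total distance 60 m via the nearest-neighbour route H → Z → P → X → G → F → H.

From H: distances to unvisited — Z=4, P=5, G=6, F=9, X=11. Nearest is Z (4).
From Z: distances to unvisited — P=9, G=10, X=12, F=13. Nearest is P (9).
From P: distances to unvisited — X=6, G=11, F=14. Nearest is X (6).
From X: distances to unvisited — G=17, F=20. Nearest is G (17).
From G: distances to unvisited — F=15. Nearest is F (15).
Return F→H: 9.
Total = 4 + 9 + 6 + 17 + 15 + 9 = 60.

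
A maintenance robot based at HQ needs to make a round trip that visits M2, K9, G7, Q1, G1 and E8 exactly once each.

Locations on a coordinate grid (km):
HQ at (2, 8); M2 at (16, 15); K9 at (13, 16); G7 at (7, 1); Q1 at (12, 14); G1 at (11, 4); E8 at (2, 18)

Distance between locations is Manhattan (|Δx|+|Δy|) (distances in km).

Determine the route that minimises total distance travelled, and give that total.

HQ-M2-K9-G7-Q1-G1-E8-HQ: 21+4+21+18+11+23+10 = 108
HQ-M2-K9-G7-Q1-E8-G1-HQ: 21+4+21+18+14+23+13 = 114
HQ-M2-K9-G7-G1-Q1-E8-HQ: 21+4+21+7+11+14+10 = 88
HQ-M2-K9-G7-G1-E8-Q1-HQ: 21+4+21+7+23+14+16 = 106
HQ-M2-K9-G7-E8-Q1-G1-HQ: 21+4+21+22+14+11+13 = 106
HQ-M2-K9-G7-E8-G1-Q1-HQ: 21+4+21+22+23+11+16 = 118
HQ-M2-K9-Q1-G7-G1-E8-HQ: 21+4+3+18+7+23+10 = 86
HQ-M2-K9-Q1-G7-E8-G1-HQ: 21+4+3+18+22+23+13 = 104
… (352 more)
HQ-G7-G1-Q1-M2-K9-E8-HQ: 12+7+11+5+4+13+10 = 62  ← best
The minimum is 62.
One optimal route: HQ → G7 → G1 → Q1 → M2 → K9 → E8 → HQ (or its reverse).

Minimum total distance: 62 km.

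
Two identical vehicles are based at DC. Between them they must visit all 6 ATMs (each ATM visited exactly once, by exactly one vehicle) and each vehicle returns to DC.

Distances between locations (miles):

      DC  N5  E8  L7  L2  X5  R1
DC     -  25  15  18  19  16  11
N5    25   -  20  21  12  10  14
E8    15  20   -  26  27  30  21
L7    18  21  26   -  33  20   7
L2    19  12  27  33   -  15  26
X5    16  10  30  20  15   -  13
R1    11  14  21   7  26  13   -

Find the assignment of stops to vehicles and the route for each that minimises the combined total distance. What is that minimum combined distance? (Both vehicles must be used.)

There are 2^5 − 1 = 31 ways to divide the 6 stops into two non-empty groups. For each, the best each vehicle can do is its own shortest tour through its group:
  {N5} + {E8, L7, L2, X5, R1}: 50 + 95 = 145
  {E8} + {N5, L7, L2, X5, R1}: 30 + 79 = 109
  {N5, E8} + {L7, L2, X5, R1}: 60 + 72 = 132
  {L7} + {N5, E8, L2, X5, R1}: 36 + 86 = 122
  {N5, L7} + {E8, L2, X5, R1}: 64 + 81 = 145
  {E8, L7} + {N5, L2, X5, R1}: 59 + 65 = 124
  … (31 splits in total)
Best: vehicle 1 DC → E8 → DC = 30; vehicle 2 DC → L7 → R1 → X5 → N5 → L2 → DC = 79; combined 109.

109 miles — the smallest possible combined total.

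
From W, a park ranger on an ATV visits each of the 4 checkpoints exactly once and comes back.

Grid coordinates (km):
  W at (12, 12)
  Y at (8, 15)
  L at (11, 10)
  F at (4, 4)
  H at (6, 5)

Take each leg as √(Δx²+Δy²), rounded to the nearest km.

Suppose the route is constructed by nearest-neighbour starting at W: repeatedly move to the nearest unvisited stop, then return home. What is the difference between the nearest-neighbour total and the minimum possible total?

W: L=2, Y=5, H=9, F=11 ⇒ L
L: Y=6, H=7, F=9 ⇒ Y
Y: H=10, F=12 ⇒ H
H: F=2 ⇒ F
NN route W → L → Y → H → F → W costs 31.
Optimal: W → Y → F → H → L → W costs 28 (by enumerating all 12 distinct tours).
Excess = 31 − 28 = 3.

Excess over optimum: 3 km.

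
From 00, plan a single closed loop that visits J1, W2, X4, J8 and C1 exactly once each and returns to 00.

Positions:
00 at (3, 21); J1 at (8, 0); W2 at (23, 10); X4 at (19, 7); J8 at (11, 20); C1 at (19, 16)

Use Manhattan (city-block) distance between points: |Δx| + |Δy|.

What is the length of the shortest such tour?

With 5 stops there are 5!/2 = 60 distinct round trips (a route and its reverse cost the same).
00→J1→W2→X4→J8→C1→00: 26+25+7+21+12+21 = 112
00→J1→W2→X4→C1→J8→00: 26+25+7+9+12+9 = 88
00→J1→W2→J8→X4→C1→00: 26+25+22+21+9+21 = 124
00→J1→W2→J8→C1→X4→00: 26+25+22+12+9+30 = 124
00→J1→W2→C1→X4→J8→00: 26+25+10+9+21+9 = 100
00→J1→W2→C1→J8→X4→00: 26+25+10+12+21+30 = 124
00→J1→X4→W2→J8→C1→00: 26+18+7+22+12+21 = 106
00→J1→X4→W2→C1→J8→00: 26+18+7+10+12+9 = 82
00→J1→X4→J8→W2→C1→00: 26+18+21+22+10+21 = 118
00→J1→X4→J8→C1→W2→00: 26+18+21+12+10+31 = 118
00→J1→X4→C1→W2→J8→00: 26+18+9+10+22+9 = 94
00→J1→X4→C1→J8→W2→00: 26+18+9+12+22+31 = 118
00→J1→J8→W2→X4→C1→00: 26+23+22+7+9+21 = 108
00→J1→J8→W2→C1→X4→00: 26+23+22+10+9+30 = 120
… (46 more)
The minimum is 82.
One optimal route: 00 → J1 → X4 → W2 → C1 → J8 → 00 (or its reverse).

82 — the shortest possible round trip.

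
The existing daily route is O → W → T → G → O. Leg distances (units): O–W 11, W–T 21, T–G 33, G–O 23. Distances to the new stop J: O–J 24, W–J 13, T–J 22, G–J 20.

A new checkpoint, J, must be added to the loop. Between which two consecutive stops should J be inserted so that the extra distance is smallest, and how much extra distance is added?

Insertion cost between consecutive stops i–j is d(i,J) + d(J,j) − d(i,j):
  between O and W: 24 + 13 − 11 = 26
  between W and T: 13 + 22 − 21 = 14
  between T and G: 22 + 20 − 33 = 9
  between G and O: 20 + 24 − 23 = 21
Cheapest insertion is between T and G, adding 9.
New total = 88 + 9 = 97.

Adding 9 by placing J on the T–G leg.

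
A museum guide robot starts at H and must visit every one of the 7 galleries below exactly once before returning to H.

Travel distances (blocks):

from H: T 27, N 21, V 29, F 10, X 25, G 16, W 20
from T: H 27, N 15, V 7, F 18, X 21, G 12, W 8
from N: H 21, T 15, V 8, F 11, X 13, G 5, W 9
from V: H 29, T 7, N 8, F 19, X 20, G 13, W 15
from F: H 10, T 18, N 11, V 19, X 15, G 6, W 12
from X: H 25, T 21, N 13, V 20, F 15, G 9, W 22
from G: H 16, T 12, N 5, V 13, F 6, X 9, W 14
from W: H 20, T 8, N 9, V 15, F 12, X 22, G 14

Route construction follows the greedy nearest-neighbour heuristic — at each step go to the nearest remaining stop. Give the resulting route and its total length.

At H the remaining stops are F 10, G 16, W 20, N 21, X 25, T 27, V 29; go to F.
At F the remaining stops are G 6, N 11, W 12, X 15, T 18, V 19; go to G.
At G the remaining stops are N 5, X 9, T 12, V 13, W 14; go to N.
At N the remaining stops are V 8, W 9, X 13, T 15; go to V.
At V the remaining stops are T 7, W 15, X 20; go to T.
At T the remaining stops are W 8, X 21; go to W.
At W the remaining stops are X 22; go to X.
Return X→H: 25.
Total = 10 + 6 + 5 + 8 + 7 + 8 + 22 + 25 = 91.

Total distance 91 blocks via the nearest-neighbour route H → F → G → N → V → T → W → X → H.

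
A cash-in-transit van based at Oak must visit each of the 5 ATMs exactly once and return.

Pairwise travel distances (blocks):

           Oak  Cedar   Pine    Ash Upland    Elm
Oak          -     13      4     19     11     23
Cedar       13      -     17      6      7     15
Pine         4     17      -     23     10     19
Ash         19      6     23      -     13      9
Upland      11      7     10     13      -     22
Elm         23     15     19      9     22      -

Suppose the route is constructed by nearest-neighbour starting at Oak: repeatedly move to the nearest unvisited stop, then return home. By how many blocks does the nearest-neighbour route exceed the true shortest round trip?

Oak: Pine=4, Upland=11, Cedar=13, Ash=19, Elm=23 ⇒ Pine
Pine: Upland=10, Cedar=17, Elm=19, Ash=23 ⇒ Upland
Upland: Cedar=7, Ash=13, Elm=22 ⇒ Cedar
Cedar: Ash=6, Elm=15 ⇒ Ash
Ash: Elm=9 ⇒ Elm
NN route Oak → Pine → Upland → Cedar → Ash → Elm → Oak costs 59.
Optimal: Oak → Pine → Elm → Ash → Cedar → Upland → Oak costs 56 (by enumerating all 60 distinct tours).
Excess = 59 − 56 = 3.

The nearest-neighbour route is 3 blocks longer than optimal.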